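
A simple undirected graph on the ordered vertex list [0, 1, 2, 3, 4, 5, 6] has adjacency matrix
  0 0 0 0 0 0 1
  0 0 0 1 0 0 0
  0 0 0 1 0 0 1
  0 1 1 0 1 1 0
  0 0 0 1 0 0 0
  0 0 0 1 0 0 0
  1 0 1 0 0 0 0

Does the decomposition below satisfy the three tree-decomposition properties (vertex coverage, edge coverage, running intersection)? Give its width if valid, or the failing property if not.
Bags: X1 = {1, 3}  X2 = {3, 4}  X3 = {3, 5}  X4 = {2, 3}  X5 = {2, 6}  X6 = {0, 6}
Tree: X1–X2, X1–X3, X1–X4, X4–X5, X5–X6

Yes; width 1.

Every vertex of G appears in some bag (union = {0, 1, 2, 3, 4, 5, 6}); every edge is covered by a bag; and for each vertex v the set of bags containing v is connected in the bag tree. The decomposition is therefore valid. The largest bag has 2 vertices, so the width is 1.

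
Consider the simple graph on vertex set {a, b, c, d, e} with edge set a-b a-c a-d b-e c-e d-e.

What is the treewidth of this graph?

2

A width-2 tree decomposition is:
Bags: B1 = {a, d, e}  B2 = {a, c, e}  B3 = {a, b, e}
Tree: B1–B2, B2–B3
Every bag has size at most 3, so the width is 3 − 1 = 2 and tw(G) ≤ 2. Since e–d–a–c–e is a cycle in G, G is not acyclic. Forests are exactly the graphs of treewidth ≤ 1, so tw(G) ≥ 2. Combining the bounds, tw(G) = 2.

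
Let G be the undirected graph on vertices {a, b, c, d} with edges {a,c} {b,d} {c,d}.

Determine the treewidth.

A width-1 tree decomposition is:
Bags: B1 = {b, d}  B2 = {c, d}  B3 = {a, c}
Tree: B1–B2, B2–B3
Each bag holds 2 vertices, so the decomposition has width 1, which upper-bounds the treewidth. Since G has at least one edge (e.g. b–d), it is not an edgeless graph, so tw(G) ≥ 1. Therefore the treewidth is 1.

1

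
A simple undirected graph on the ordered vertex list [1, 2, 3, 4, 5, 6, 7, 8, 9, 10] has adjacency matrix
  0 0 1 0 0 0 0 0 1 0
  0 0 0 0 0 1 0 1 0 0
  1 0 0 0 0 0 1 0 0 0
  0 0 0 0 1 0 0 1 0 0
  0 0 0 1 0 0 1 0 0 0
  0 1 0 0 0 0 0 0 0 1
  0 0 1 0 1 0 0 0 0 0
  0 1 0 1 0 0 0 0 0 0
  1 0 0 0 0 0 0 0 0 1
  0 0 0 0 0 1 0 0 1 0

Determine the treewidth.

2

A width-2 tree decomposition is:
Bags: B1 = {2, 6, 10}  B2 = {2, 8, 10}  B3 = {4, 8, 10}  B4 = {4, 5, 10}  B5 = {5, 7, 10}  B6 = {3, 7, 10}  B7 = {1, 3, 10}  B8 = {1, 9, 10}
Tree: B1–B2, B2–B3, B3–B4, B4–B5, B5–B6, B6–B7, B7–B8
Every bag has size at most 3, so the width is 3 − 1 = 2 and tw(G) ≤ 2. The edges 10–6–2–8–4–5–7–3–1–9–10 form a cycle, so G is not a tree and its treewidth is at least 2. Combining the bounds, tw(G) = 2.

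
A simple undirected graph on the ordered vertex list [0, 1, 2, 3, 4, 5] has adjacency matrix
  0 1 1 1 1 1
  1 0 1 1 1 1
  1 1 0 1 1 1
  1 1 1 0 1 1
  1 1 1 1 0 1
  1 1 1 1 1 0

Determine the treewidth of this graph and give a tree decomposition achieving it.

Treewidth 5.
Bags: B1 = {0, 1, 2, 3, 4, 5}
Tree: (single bag)

A single bag containing all 6 vertices is trivially a valid decomposition of width 5. On the other hand G contains the 6-clique {0, 1, 2, 3, 4, 5}. A clique must lie in a single bag of any decomposition, so no decomposition can have width below 5. Combining the bounds, tw(G) = 5.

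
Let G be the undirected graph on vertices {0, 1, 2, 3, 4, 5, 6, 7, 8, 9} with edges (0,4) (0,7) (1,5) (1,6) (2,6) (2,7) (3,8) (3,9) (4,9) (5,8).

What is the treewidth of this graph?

2

A width-2 tree decomposition is:
Bags: B1 = {3, 5, 8}  B2 = {3, 5, 9}  B3 = {4, 5, 9}  B4 = {0, 4, 5}  B5 = {0, 5, 7}  B6 = {2, 5, 7}  B7 = {2, 5, 6}  B8 = {1, 5, 6}
Tree: B1–B2, B2–B3, B3–B4, B4–B5, B5–B6, B6–B7, B7–B8
The largest bag has 3 vertices, giving width 2; this decomposition certifies tw(G) ≤ 2. The edges 5–8–3–9–4–0–7–2–6–1–5 form a cycle, so G is not a tree and its treewidth is at least 2. Therefore the treewidth is 2.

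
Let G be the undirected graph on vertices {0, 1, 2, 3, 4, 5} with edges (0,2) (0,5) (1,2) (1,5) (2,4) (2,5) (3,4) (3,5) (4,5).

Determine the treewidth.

2

A width-2 tree decomposition is:
Bags: B1 = {2, 4, 5}  B2 = {1, 2, 5}  B3 = {3, 4, 5}  B4 = {0, 2, 5}
Tree: B1–B2, B1–B3, B2–B4
Each bag holds 3 vertices, so the decomposition has width 2, which upper-bounds the treewidth. Conversely, {0, 2, 5} is a clique of size 3, and the vertices of any clique must share a bag in every tree decomposition; so some bag has ≥ 3 vertices and tw(G) ≥ 2. Combining the bounds, tw(G) = 2.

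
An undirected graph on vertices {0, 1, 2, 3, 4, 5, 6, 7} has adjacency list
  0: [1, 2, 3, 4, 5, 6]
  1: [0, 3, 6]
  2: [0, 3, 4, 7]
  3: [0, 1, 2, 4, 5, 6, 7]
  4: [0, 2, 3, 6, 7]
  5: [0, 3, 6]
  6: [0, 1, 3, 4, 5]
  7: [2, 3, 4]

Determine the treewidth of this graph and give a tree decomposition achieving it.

Each bag holds 4 vertices, so the decomposition has width 3, which upper-bounds the treewidth. Conversely, {0, 2, 3, 4} is a clique of size 4, and the vertices of any clique must share a bag in every tree decomposition; so some bag has ≥ 4 vertices and tw(G) ≥ 3. Combining the bounds, tw(G) = 3.

Treewidth 3.
Bags: B1 = {0, 1, 3, 6}  B2 = {0, 3, 5, 6}  B3 = {0, 3, 4, 6}  B4 = {0, 2, 3, 4}  B5 = {2, 3, 4, 7}
Tree: B1–B2, B1–B3, B3–B4, B4–B5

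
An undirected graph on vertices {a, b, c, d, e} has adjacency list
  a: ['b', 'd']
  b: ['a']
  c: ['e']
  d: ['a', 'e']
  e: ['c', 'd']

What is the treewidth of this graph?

1

A width-1 tree decomposition is:
Bags: B1 = {c, e}  B2 = {d, e}  B3 = {a, d}  B4 = {a, b}
Tree: B1–B2, B2–B3, B3–B4
Every bag has size at most 2, so the width is 2 − 1 = 1 and tw(G) ≤ 1. Since G has at least one edge (e.g. c–e), it is not an edgeless graph, so tw(G) ≥ 1. Therefore the treewidth is 1.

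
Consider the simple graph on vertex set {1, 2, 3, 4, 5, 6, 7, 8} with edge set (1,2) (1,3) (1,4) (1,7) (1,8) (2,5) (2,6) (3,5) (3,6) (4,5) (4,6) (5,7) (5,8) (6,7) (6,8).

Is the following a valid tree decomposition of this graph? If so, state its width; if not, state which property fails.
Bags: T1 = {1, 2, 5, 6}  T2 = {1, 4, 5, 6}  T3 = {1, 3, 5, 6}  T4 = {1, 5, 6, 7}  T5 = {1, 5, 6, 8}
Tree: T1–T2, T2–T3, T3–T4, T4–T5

Yes; width 3.

Vertex coverage: the bags together contain {1, 2, 3, 4, 5, 6, 7, 8}, the full vertex set. Edge coverage: each edge of G has both endpoints in at least one bag. Running intersection: for every vertex, the bags containing it form a connected subtree. All three properties hold, so this is a valid tree decomposition of width max|bag| − 1 = 3, and hence tw(G) ≤ 3.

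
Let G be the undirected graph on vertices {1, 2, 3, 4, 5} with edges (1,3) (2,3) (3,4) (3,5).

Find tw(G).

1

A width-1 tree decomposition is:
Bags: B1 = {2, 3}  B2 = {3, 4}  B3 = {1, 3}  B4 = {3, 5}
Tree: B1–B2, B2–B3, B3–B4
Every bag has size at most 2, so the width is 2 − 1 = 1 and tw(G) ≤ 1. Any graph with an edge has treewidth ≥ 1, and G has the edge 3–2. The upper and lower bounds meet at 1, so that is the treewidth.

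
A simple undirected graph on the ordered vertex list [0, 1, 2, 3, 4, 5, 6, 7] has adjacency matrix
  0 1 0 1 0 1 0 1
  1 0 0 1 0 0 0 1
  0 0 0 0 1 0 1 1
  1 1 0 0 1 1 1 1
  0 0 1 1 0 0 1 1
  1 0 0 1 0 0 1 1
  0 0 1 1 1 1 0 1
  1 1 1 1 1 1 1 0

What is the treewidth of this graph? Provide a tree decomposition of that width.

Every bag has size at most 4, so the width is 4 − 1 = 3 and tw(G) ≤ 3. Conversely, {2, 4, 6, 7} is a clique of size 4, and the vertices of any clique must share a bag in every tree decomposition; so some bag has ≥ 4 vertices and tw(G) ≥ 3. The upper and lower bounds meet at 3, so that is the treewidth.

Treewidth 3.
One optimal decomposition is:
Bags: B1 = {3, 4, 6, 7}  B2 = {2, 4, 6, 7}  B3 = {3, 5, 6, 7}  B4 = {0, 3, 5, 7}  B5 = {0, 1, 3, 7}
Tree: B1–B2, B1–B3, B3–B4, B4–B5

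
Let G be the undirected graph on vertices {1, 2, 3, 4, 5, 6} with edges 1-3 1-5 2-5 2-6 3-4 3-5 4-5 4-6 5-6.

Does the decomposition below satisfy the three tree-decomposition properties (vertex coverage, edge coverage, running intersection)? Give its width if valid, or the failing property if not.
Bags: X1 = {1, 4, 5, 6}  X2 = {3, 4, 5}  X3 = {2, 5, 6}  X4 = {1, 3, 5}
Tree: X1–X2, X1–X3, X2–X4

No — bags containing vertex 1 are not connected in the tree.

A tree decomposition must satisfy three properties: every vertex lies in some bag; for every edge, both endpoints lie together in some bag; and for every vertex, the bags containing it form a connected subtree. Here bags containing vertex 1 are not connected in the tree, so the decomposition is invalid.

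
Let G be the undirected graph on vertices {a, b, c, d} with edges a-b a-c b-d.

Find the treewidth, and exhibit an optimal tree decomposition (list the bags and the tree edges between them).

The largest bag has 2 vertices, giving width 1; this decomposition certifies tw(G) ≤ 1. Any graph with an edge has treewidth ≥ 1, and G has the edge c–a. The upper and lower bounds meet at 1, so that is the treewidth.

Treewidth 1.
One such decomposition:
Bags: B1 = {a, c}  B2 = {a, b}  B3 = {b, d}
Tree: B1–B2, B2–B3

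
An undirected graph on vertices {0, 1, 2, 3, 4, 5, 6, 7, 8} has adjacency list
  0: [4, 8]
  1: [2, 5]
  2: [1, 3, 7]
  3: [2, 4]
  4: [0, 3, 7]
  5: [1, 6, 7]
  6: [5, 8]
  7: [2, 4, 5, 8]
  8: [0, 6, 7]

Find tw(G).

A width-3 tree decomposition is:
Bags: B1 = {1, 2, 3, 4}  B2 = {1, 2, 4, 7}  B3 = {1, 4, 5, 7}  B4 = {0, 4, 5, 7}  B5 = {0, 5, 7, 8}  B6 = {0, 5, 6, 8}
Tree: B1–B2, B2–B3, B3–B4, B4–B5, B5–B6
Every bag has size at most 4, so the width is 4 − 1 = 3 and tw(G) ≤ 3. For the lower bound: the 4 vertex sets {1,2,3}, {4}, {7}, {0,5,6,8} are disjoint, each induces a connected subgraph, and every pair is joined by at least one edge of G. Contracting each set to a single vertex therefore yields K_{4} as a minor, and since treewidth is minor-monotone, tw(G) ≥ tw(K_{4}) = 3. Hence tw(G) = 3 exactly.

3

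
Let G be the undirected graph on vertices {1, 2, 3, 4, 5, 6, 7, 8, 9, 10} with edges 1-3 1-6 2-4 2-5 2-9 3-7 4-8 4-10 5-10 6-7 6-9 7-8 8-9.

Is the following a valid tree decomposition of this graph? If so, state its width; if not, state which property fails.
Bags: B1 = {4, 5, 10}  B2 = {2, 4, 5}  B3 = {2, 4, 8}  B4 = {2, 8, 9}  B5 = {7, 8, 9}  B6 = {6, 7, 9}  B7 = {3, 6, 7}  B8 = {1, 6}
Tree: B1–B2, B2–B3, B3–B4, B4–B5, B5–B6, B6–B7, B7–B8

A tree decomposition must satisfy three properties: every vertex lies in some bag; for every edge, both endpoints lie together in some bag; and for every vertex, the bags containing it form a connected subtree. Here edge (3,1) lies in no bag, so the decomposition is invalid.

No — edge (3,1) lies in no bag.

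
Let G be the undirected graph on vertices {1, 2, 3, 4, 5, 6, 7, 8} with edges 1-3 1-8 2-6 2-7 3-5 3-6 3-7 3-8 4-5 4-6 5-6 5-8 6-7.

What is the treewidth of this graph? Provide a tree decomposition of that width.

Every bag has size at most 3, so the width is 3 − 1 = 2 and tw(G) ≤ 2. For the lower bound, the 3 vertices {2, 6, 7} are pairwise adjacent, and any tree decomposition puts a clique entirely inside one bag — forcing width ≥ 2. Hence tw(G) = 2 exactly.

Treewidth 2.
One optimal decomposition is:
Bags: B1 = {3, 5, 6}  B2 = {3, 5, 8}  B3 = {4, 5, 6}  B4 = {3, 6, 7}  B5 = {2, 6, 7}  B6 = {1, 3, 8}
Tree: B1–B2, B1–B3, B1–B4, B4–B5, B2–B6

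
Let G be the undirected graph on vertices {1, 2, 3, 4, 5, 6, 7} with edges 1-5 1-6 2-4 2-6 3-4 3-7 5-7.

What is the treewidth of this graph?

A width-2 tree decomposition is:
Bags: B1 = {1, 5, 7}  B2 = {1, 6, 7}  B3 = {2, 6, 7}  B4 = {2, 4, 7}  B5 = {3, 4, 7}
Tree: B1–B2, B2–B3, B3–B4, B4–B5
Every bag has size at most 3, so the width is 3 − 1 = 2 and tw(G) ≤ 2. The edges 7–5–1–6–2–4–3–7 form a cycle, so G is not a tree and its treewidth is at least 2. Therefore the treewidth is 2.

2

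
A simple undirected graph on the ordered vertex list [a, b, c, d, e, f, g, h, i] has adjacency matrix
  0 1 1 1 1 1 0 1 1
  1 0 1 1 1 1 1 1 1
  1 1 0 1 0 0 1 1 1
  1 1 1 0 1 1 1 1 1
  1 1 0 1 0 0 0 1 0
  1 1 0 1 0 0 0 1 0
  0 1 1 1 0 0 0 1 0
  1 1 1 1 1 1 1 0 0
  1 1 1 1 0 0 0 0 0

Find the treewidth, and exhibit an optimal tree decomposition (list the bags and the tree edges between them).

Every bag has size at most 5, so the width is 5 − 1 = 4 and tw(G) ≤ 4. For the lower bound, the 5 vertices {b, c, d, g, h} are pairwise adjacent, and any tree decomposition puts a clique entirely inside one bag — forcing width ≥ 4. Hence tw(G) = 4 exactly.

Treewidth 4.
Bags: B1 = {a, b, d, f, h}  B2 = {a, b, c, d, h}  B3 = {a, b, d, e, h}  B4 = {a, b, c, d, i}  B5 = {b, c, d, g, h}
Tree: B1–B2, B1–B3, B2–B4, B2–B5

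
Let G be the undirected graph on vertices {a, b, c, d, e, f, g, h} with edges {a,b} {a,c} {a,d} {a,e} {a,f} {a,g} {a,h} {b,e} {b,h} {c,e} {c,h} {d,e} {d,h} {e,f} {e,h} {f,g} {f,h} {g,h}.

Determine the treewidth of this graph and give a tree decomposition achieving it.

Each bag holds 4 vertices, so the decomposition has width 3, which upper-bounds the treewidth. For the lower bound, the 4 vertices {a, f, g, h} are pairwise adjacent, and any tree decomposition puts a clique entirely inside one bag — forcing width ≥ 3. Therefore the treewidth is 3.

Treewidth 3.
One optimal decomposition is:
Bags: B1 = {a, f, g, h}  B2 = {a, e, f, h}  B3 = {a, d, e, h}  B4 = {a, c, e, h}  B5 = {a, b, e, h}
Tree: B1–B2, B2–B3, B2–B4, B2–B5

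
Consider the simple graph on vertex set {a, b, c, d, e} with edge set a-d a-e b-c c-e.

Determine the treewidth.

A width-1 tree decomposition is:
Bags: B1 = {a, e}  B2 = {c, e}  B3 = {b, c}  B4 = {a, d}
Tree: B1–B2, B2–B3, B1–B4
The largest bag has 2 vertices, giving width 1; this decomposition certifies tw(G) ≤ 1. G has an edge, so its treewidth is at least 1. Combining the bounds, tw(G) = 1.

1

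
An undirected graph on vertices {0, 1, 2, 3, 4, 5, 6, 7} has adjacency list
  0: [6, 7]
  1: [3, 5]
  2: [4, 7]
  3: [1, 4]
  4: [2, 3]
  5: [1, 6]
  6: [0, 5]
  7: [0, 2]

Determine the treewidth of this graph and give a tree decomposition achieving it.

Treewidth 2.
One such decomposition:
Bags: B1 = {0, 6, 7}  B2 = {2, 6, 7}  B3 = {2, 4, 6}  B4 = {3, 4, 6}  B5 = {1, 3, 6}  B6 = {1, 5, 6}
Tree: B1–B2, B2–B3, B3–B4, B4–B5, B5–B6

Every bag has size at most 3, so the width is 3 − 1 = 2 and tw(G) ≤ 2. For the lower bound, G contains the cycle 6–0–7–2–4–3–1–5–6, so G is not a forest; only forests have treewidth ≤ 1, hence tw(G) ≥ 2. Therefore the treewidth is 2.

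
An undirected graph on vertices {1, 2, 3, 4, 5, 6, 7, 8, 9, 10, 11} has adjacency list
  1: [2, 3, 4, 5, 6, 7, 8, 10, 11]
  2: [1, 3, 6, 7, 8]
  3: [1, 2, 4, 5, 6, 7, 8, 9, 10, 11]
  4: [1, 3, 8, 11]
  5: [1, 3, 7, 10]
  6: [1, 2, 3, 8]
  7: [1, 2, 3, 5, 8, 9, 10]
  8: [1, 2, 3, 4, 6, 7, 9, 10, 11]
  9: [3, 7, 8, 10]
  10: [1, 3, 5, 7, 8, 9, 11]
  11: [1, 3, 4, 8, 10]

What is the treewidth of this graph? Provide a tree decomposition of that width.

Treewidth 4.
One optimal decomposition is:
Bags: B1 = {1, 3, 5, 7, 10}  B2 = {1, 3, 7, 8, 10}  B3 = {1, 3, 8, 10, 11}  B4 = {1, 3, 4, 8, 11}  B5 = {3, 7, 8, 9, 10}  B6 = {1, 2, 3, 7, 8}  B7 = {1, 2, 3, 6, 8}
Tree: B1–B2, B2–B3, B3–B4, B2–B5, B2–B6, B6–B7

Each bag holds 5 vertices, so the decomposition has width 4, which upper-bounds the treewidth. On the other hand G contains the 5-clique {1, 3, 8, 10, 11}. A clique must lie in a single bag of any decomposition, so no decomposition can have width below 4. Combining the bounds, tw(G) = 4.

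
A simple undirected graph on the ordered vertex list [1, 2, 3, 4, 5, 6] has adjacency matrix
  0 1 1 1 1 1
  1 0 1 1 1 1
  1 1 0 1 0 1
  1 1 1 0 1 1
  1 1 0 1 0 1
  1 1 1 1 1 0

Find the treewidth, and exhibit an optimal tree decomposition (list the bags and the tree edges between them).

Every bag has size at most 5, so the width is 5 − 1 = 4 and tw(G) ≤ 4. For the lower bound, the 5 vertices {1, 2, 3, 4, 6} are pairwise adjacent, and any tree decomposition puts a clique entirely inside one bag — forcing width ≥ 4. Hence tw(G) = 4 exactly.

Treewidth 4.
Bags: B1 = {1, 2, 4, 5, 6}  B2 = {1, 2, 3, 4, 6}
Tree: B1–B2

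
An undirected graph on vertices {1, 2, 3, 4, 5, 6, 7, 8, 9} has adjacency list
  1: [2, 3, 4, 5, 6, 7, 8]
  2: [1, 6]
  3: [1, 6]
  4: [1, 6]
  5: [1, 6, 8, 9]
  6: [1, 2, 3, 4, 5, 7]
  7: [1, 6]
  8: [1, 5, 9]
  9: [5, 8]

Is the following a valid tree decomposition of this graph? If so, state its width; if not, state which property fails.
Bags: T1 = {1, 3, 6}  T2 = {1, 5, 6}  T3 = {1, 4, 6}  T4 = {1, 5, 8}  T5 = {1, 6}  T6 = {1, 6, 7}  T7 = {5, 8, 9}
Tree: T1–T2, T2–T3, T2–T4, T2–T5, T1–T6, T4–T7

A tree decomposition must satisfy three properties: every vertex lies in some bag; for every edge, both endpoints lie together in some bag; and for every vertex, the bags containing it form a connected subtree. Here vertex 2 appears in no bag, so the decomposition is invalid.

No — vertex 2 appears in no bag.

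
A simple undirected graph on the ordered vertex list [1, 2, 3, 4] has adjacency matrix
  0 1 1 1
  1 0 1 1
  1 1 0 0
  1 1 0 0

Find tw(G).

2

A width-2 tree decomposition is:
Bags: B1 = {1, 2, 3}  B2 = {1, 2, 4}
Tree: B1–B2
The largest bag has 3 vertices, giving width 2; this decomposition certifies tw(G) ≤ 2. Conversely, {1, 2, 3} is a clique of size 3, and the vertices of any clique must share a bag in every tree decomposition; so some bag has ≥ 3 vertices and tw(G) ≥ 2. Combining the bounds, tw(G) = 2.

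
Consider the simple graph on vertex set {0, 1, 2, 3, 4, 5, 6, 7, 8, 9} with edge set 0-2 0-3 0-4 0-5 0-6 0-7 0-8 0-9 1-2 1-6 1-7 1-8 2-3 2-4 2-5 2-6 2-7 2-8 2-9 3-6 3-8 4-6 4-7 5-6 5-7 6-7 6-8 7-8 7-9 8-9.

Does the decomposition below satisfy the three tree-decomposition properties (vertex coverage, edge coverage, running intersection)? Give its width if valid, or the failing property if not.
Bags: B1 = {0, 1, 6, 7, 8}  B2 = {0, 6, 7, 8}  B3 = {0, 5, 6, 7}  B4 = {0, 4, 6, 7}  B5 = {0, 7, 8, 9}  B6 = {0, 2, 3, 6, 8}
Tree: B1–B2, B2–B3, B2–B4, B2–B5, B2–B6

No — edge (1,2) lies in no bag.

A tree decomposition must satisfy three properties: every vertex lies in some bag; for every edge, both endpoints lie together in some bag; and for every vertex, the bags containing it form a connected subtree. Here edge (1,2) lies in no bag, so the decomposition is invalid.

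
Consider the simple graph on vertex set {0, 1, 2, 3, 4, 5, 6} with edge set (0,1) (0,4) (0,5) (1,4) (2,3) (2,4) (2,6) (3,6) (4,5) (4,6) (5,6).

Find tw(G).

2

A width-2 tree decomposition is:
Bags: B1 = {4, 5, 6}  B2 = {0, 4, 5}  B3 = {0, 1, 4}  B4 = {2, 4, 6}  B5 = {2, 3, 6}
Tree: B1–B2, B2–B3, B1–B4, B4–B5
The largest bag has 3 vertices, giving width 2; this decomposition certifies tw(G) ≤ 2. For the lower bound, the 3 vertices {2, 3, 6} are pairwise adjacent, and any tree decomposition puts a clique entirely inside one bag — forcing width ≥ 2. The upper and lower bounds meet at 2, so that is the treewidth.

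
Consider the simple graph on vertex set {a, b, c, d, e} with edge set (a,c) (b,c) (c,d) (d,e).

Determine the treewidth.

1

A width-1 tree decomposition is:
Bags: B1 = {c, d}  B2 = {b, c}  B3 = {d, e}  B4 = {a, c}
Tree: B1–B2, B1–B3, B1–B4
Each bag holds 2 vertices, so the decomposition has width 1, which upper-bounds the treewidth. G has an edge, so its treewidth is at least 1. Hence tw(G) = 1 exactly.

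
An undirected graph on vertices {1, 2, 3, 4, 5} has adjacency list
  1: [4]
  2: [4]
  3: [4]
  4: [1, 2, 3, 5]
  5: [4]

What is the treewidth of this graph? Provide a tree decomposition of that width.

Each bag holds 2 vertices, so the decomposition has width 1, which upper-bounds the treewidth. Any graph with an edge has treewidth ≥ 1, and G has the edge 4–3. Hence tw(G) = 1 exactly.

Treewidth 1.
Bags: B1 = {3, 4}  B2 = {2, 4}  B3 = {4, 5}  B4 = {1, 4}
Tree: B1–B2, B2–B3, B2–B4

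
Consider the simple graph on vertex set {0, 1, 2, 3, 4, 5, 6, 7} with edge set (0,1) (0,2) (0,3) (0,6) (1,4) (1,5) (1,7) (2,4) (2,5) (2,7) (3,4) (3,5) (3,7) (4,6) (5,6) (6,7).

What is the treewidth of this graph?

A width-4 tree decomposition is:
Bags: B1 = {1, 2, 3, 5, 6}  B2 = {1, 2, 3, 6, 7}  B3 = {1, 2, 3, 4, 6}  B4 = {0, 1, 2, 3, 6}
Tree: B1–B2, B2–B3, B3–B4
The largest bag has 5 vertices, giving width 4; this decomposition certifies tw(G) ≤ 4. For the lower bound: the 5 vertex sets {5,6}, {3,7}, {1,4}, {2}, {0} are disjoint, each induces a connected subgraph, and every pair is joined by at least one edge of G. Contracting each set to a single vertex therefore yields K_{5} as a minor, and since treewidth is minor-monotone, tw(G) ≥ tw(K_{5}) = 4. Combining the bounds, tw(G) = 4.

4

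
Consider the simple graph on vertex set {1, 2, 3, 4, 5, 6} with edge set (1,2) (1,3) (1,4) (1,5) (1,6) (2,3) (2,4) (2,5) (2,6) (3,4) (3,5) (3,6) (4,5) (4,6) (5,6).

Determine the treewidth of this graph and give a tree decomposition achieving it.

Treewidth 5.
One such decomposition:
Bags: B1 = {1, 2, 3, 4, 5, 6}
Tree: (single bag)

A single bag containing all 6 vertices is trivially a valid decomposition of width 5. For the lower bound, the 6 vertices {1, 2, 3, 4, 5, 6} are pairwise adjacent, and any tree decomposition puts a clique entirely inside one bag — forcing width ≥ 5. Hence tw(G) = 5 exactly.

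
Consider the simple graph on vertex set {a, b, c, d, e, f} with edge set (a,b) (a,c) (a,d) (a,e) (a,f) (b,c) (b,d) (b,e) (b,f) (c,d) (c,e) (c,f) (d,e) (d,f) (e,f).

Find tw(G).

5

A width-5 tree decomposition is:
Bags: B1 = {a, b, c, d, e, f}
Tree: (single bag)
A single bag containing all 6 vertices is trivially a valid decomposition of width 5. For the lower bound, the 6 vertices {a, b, c, d, e, f} are pairwise adjacent, and any tree decomposition puts a clique entirely inside one bag — forcing width ≥ 5. Hence tw(G) = 5 exactly.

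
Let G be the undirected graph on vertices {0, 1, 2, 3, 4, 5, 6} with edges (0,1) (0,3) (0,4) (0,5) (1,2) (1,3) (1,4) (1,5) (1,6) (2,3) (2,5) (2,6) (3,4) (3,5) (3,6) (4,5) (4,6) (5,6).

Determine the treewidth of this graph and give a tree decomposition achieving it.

Each bag holds 5 vertices, so the decomposition has width 4, which upper-bounds the treewidth. On the other hand G contains the 5-clique {1, 2, 3, 5, 6}. A clique must lie in a single bag of any decomposition, so no decomposition can have width below 4. The upper and lower bounds meet at 4, so that is the treewidth.

Treewidth 4.
One such decomposition:
Bags: B1 = {1, 3, 4, 5, 6}  B2 = {1, 2, 3, 5, 6}  B3 = {0, 1, 3, 4, 5}
Tree: B1–B2, B1–B3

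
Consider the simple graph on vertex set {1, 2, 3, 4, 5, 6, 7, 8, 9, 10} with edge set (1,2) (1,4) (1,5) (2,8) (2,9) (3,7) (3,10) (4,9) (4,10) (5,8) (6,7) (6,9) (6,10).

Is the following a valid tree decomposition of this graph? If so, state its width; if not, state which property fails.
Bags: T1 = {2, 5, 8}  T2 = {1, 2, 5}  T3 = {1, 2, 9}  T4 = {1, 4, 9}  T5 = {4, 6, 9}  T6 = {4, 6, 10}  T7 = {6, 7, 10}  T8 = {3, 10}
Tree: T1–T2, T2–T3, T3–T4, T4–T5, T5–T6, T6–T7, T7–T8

No — edge (7,3) lies in no bag.

A tree decomposition must satisfy three properties: every vertex lies in some bag; for every edge, both endpoints lie together in some bag; and for every vertex, the bags containing it form a connected subtree. Here edge (7,3) lies in no bag, so the decomposition is invalid.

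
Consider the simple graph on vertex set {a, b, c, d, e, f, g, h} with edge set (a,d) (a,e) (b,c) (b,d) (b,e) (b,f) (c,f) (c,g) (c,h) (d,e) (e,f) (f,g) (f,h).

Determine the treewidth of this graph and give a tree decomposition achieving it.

Each bag holds 3 vertices, so the decomposition has width 2, which upper-bounds the treewidth. On the other hand G contains the 3-clique {a, d, e}. A clique must lie in a single bag of any decomposition, so no decomposition can have width below 2. Combining the bounds, tw(G) = 2.

Treewidth 2.
One optimal decomposition is:
Bags: B1 = {b, e, f}  B2 = {b, c, f}  B3 = {c, f, g}  B4 = {b, d, e}  B5 = {a, d, e}  B6 = {c, f, h}
Tree: B1–B2, B2–B3, B1–B4, B4–B5, B2–B6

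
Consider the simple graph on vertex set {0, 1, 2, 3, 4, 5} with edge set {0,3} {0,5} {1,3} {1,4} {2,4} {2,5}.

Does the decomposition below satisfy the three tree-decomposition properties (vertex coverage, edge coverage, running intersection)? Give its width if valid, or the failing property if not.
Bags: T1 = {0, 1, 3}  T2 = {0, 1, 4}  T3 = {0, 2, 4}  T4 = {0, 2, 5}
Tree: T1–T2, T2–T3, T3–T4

Vertex coverage: the bags together contain {0, 1, 2, 3, 4, 5}, the full vertex set. Edge coverage: each edge of G has both endpoints in at least one bag. Running intersection: for every vertex, the bags containing it form a connected subtree. All three properties hold, so this is a valid tree decomposition of width max|bag| − 1 = 2, and hence tw(G) ≤ 2.

Yes; width 2.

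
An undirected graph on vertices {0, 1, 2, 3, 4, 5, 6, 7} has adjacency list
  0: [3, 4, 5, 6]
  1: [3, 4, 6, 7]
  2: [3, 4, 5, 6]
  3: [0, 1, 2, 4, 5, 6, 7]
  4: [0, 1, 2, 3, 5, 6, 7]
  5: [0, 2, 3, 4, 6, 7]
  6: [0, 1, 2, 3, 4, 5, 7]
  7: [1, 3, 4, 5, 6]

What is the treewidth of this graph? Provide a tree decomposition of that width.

Every bag has size at most 5, so the width is 5 − 1 = 4 and tw(G) ≤ 4. Conversely, {1, 3, 4, 6, 7} is a clique of size 5, and the vertices of any clique must share a bag in every tree decomposition; so some bag has ≥ 5 vertices and tw(G) ≥ 4. Combining the bounds, tw(G) = 4.

Treewidth 4.
Bags: B1 = {1, 3, 4, 6, 7}  B2 = {3, 4, 5, 6, 7}  B3 = {2, 3, 4, 5, 6}  B4 = {0, 3, 4, 5, 6}
Tree: B1–B2, B2–B3, B2–B4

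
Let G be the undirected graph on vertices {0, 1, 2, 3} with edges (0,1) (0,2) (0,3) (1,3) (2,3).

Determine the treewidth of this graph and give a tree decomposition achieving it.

Every bag has size at most 3, so the width is 3 − 1 = 2 and tw(G) ≤ 2. Conversely, {0, 1, 3} is a clique of size 3, and the vertices of any clique must share a bag in every tree decomposition; so some bag has ≥ 3 vertices and tw(G) ≥ 2. The upper and lower bounds meet at 2, so that is the treewidth.

Treewidth 2.
Bags: B1 = {0, 1, 3}  B2 = {0, 2, 3}
Tree: B1–B2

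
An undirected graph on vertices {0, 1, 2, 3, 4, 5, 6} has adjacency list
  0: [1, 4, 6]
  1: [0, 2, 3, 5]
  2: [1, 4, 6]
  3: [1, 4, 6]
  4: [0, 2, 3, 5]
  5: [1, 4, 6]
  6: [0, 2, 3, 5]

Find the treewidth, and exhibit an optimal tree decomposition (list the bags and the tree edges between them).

Treewidth 3.
Bags: B1 = {1, 2, 4, 6}  B2 = {0, 1, 4, 6}  B3 = {1, 4, 5, 6}  B4 = {1, 3, 4, 6}
Tree: B1–B2, B2–B3, B3–B4

The largest bag has 4 vertices, giving width 3; this decomposition certifies tw(G) ≤ 3. For the lower bound: the 4 vertex sets {1,2}, {0,4}, {6}, {5} are disjoint, each induces a connected subgraph, and every pair is joined by at least one edge of G. Contracting each set to a single vertex therefore yields K_{4} as a minor, and since treewidth is minor-monotone, tw(G) ≥ tw(K_{4}) = 3. Therefore the treewidth is 3.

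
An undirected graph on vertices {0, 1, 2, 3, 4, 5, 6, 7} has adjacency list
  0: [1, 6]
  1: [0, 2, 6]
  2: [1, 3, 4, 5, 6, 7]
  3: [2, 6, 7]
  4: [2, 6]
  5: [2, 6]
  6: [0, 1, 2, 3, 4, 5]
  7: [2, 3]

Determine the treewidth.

2

A width-2 tree decomposition is:
Bags: B1 = {1, 2, 6}  B2 = {2, 4, 6}  B3 = {0, 1, 6}  B4 = {2, 3, 6}  B5 = {2, 5, 6}  B6 = {2, 3, 7}
Tree: B1–B2, B1–B3, B1–B4, B2–B5, B4–B6
The largest bag has 3 vertices, giving width 2; this decomposition certifies tw(G) ≤ 2. On the other hand G contains the 3-clique {0, 1, 6}. A clique must lie in a single bag of any decomposition, so no decomposition can have width below 2. The upper and lower bounds meet at 2, so that is the treewidth.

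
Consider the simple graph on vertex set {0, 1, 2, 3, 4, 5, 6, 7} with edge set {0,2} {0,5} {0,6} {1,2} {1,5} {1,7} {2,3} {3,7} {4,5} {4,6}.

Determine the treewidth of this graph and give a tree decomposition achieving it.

Treewidth 2.
One such decomposition:
Bags: B1 = {1, 3, 7}  B2 = {1, 2, 3}  B3 = {1, 2, 5}  B4 = {0, 2, 5}  B5 = {0, 4, 5}  B6 = {0, 4, 6}
Tree: B1–B2, B2–B3, B3–B4, B4–B5, B5–B6

Every bag has size at most 3, so the width is 3 − 1 = 2 and tw(G) ≤ 2. Since 7–3–2–1–7 is a cycle in G, G is not acyclic. Forests are exactly the graphs of treewidth ≤ 1, so tw(G) ≥ 2. The upper and lower bounds meet at 2, so that is the treewidth.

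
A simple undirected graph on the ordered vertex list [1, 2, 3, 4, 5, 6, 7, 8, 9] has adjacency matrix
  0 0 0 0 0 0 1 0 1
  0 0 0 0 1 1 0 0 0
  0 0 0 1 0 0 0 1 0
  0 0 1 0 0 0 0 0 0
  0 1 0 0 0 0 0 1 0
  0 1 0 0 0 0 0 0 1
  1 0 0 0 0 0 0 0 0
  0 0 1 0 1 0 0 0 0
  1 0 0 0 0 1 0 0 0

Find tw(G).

1

A width-1 tree decomposition is:
Bags: B1 = {3, 4}  B2 = {3, 8}  B3 = {5, 8}  B4 = {2, 5}  B5 = {2, 6}  B6 = {6, 9}  B7 = {1, 9}  B8 = {1, 7}
Tree: B1–B2, B2–B3, B3–B4, B4–B5, B5–B6, B6–B7, B7–B8
The largest bag has 2 vertices, giving width 1; this decomposition certifies tw(G) ≤ 1. G has an edge, so its treewidth is at least 1. Hence tw(G) = 1 exactly.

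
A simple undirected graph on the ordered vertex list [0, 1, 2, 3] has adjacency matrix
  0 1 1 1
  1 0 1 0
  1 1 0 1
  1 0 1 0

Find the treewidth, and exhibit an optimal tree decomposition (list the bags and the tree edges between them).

Treewidth 2.
One optimal decomposition is:
Bags: B1 = {0, 2, 3}  B2 = {0, 1, 2}
Tree: B1–B2

Each bag holds 3 vertices, so the decomposition has width 2, which upper-bounds the treewidth. On the other hand G contains the 3-clique {0, 1, 2}. A clique must lie in a single bag of any decomposition, so no decomposition can have width below 2. The upper and lower bounds meet at 2, so that is the treewidth.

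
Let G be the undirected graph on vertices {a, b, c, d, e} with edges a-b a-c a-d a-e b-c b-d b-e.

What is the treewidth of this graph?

A width-2 tree decomposition is:
Bags: B1 = {a, b, e}  B2 = {a, b, c}  B3 = {a, b, d}
Tree: B1–B2, B2–B3
Each bag holds 3 vertices, so the decomposition has width 2, which upper-bounds the treewidth. For the lower bound, the 3 vertices {a, b, d} are pairwise adjacent, and any tree decomposition puts a clique entirely inside one bag — forcing width ≥ 2. The upper and lower bounds meet at 2, so that is the treewidth.

2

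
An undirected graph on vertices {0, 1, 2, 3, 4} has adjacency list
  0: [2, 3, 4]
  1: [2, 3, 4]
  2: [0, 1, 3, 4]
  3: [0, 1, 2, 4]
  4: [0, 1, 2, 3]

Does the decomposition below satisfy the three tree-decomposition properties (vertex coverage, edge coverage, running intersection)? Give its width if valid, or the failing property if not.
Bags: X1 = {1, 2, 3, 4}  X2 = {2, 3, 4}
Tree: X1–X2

No — vertex 0 appears in no bag.

A tree decomposition must satisfy three properties: every vertex lies in some bag; for every edge, both endpoints lie together in some bag; and for every vertex, the bags containing it form a connected subtree. Here vertex 0 appears in no bag, so the decomposition is invalid.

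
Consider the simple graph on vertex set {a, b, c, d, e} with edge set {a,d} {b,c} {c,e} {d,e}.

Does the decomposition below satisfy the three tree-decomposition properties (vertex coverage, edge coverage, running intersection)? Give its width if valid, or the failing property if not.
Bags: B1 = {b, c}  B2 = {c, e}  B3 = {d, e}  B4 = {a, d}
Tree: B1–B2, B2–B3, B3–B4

Yes; width 1.

Vertex coverage: the bags together contain {a, b, c, d, e}, the full vertex set. Edge coverage: each edge of G has both endpoints in at least one bag. Running intersection: for every vertex, the bags containing it form a connected subtree. All three properties hold, so this is a valid tree decomposition of width max|bag| − 1 = 1, and hence tw(G) ≤ 1.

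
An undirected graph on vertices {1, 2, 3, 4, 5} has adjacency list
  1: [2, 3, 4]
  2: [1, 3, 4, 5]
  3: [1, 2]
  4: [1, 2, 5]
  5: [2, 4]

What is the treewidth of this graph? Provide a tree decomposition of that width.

Every bag has size at most 3, so the width is 3 − 1 = 2 and tw(G) ≤ 2. On the other hand G contains the 3-clique {1, 2, 3}. A clique must lie in a single bag of any decomposition, so no decomposition can have width below 2. Combining the bounds, tw(G) = 2.

Treewidth 2.
Bags: B1 = {1, 2, 4}  B2 = {2, 4, 5}  B3 = {1, 2, 3}
Tree: B1–B2, B1–B3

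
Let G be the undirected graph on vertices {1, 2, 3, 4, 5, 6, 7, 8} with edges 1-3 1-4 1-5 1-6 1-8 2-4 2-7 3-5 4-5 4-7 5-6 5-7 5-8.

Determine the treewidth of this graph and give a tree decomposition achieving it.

Treewidth 2.
Bags: B1 = {1, 4, 5}  B2 = {4, 5, 7}  B3 = {1, 3, 5}  B4 = {2, 4, 7}  B5 = {1, 5, 8}  B6 = {1, 5, 6}
Tree: B1–B2, B1–B3, B2–B4, B3–B5, B5–B6

Each bag holds 3 vertices, so the decomposition has width 2, which upper-bounds the treewidth. On the other hand G contains the 3-clique {2, 4, 7}. A clique must lie in a single bag of any decomposition, so no decomposition can have width below 2. The upper and lower bounds meet at 2, so that is the treewidth.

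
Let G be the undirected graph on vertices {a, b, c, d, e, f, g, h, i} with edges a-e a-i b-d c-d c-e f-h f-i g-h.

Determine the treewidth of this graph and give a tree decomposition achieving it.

Each bag holds 2 vertices, so the decomposition has width 1, which upper-bounds the treewidth. Any graph with an edge has treewidth ≥ 1, and G has the edge g–h. Combining the bounds, tw(G) = 1.

Treewidth 1.
One optimal decomposition is:
Bags: B1 = {g, h}  B2 = {f, h}  B3 = {f, i}  B4 = {a, i}  B5 = {a, e}  B6 = {c, e}  B7 = {c, d}  B8 = {b, d}
Tree: B1–B2, B2–B3, B3–B4, B4–B5, B5–B6, B6–B7, B7–B8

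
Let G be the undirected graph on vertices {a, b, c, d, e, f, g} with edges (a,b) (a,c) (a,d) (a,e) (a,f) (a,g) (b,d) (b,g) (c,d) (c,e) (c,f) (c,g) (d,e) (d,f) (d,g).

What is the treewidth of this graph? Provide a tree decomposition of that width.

Treewidth 3.
Bags: B1 = {a, c, d, g}  B2 = {a, c, d, f}  B3 = {a, c, d, e}  B4 = {a, b, d, g}
Tree: B1–B2, B1–B3, B1–B4

The largest bag has 4 vertices, giving width 3; this decomposition certifies tw(G) ≤ 3. Conversely, {a, c, d, g} is a clique of size 4, and the vertices of any clique must share a bag in every tree decomposition; so some bag has ≥ 4 vertices and tw(G) ≥ 3. Hence tw(G) = 3 exactly.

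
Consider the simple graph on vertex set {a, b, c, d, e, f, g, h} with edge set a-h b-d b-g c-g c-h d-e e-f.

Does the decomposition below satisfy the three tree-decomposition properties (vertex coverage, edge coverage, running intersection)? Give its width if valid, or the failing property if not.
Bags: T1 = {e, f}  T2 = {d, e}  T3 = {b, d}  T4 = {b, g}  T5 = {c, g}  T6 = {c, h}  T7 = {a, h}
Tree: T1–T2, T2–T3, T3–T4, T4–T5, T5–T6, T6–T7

Checking the three conditions: (i) the bags cover all of {a, b, c, d, e, f, g, h}; (ii) for each edge, some bag contains both endpoints; (iii) the bags containing any fixed vertex form a subtree. All hold, so the decomposition is valid with width 2 − 1 = 1.

Yes; width 1.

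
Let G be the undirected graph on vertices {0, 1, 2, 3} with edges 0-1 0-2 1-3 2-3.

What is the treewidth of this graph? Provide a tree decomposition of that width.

Each bag holds 3 vertices, so the decomposition has width 2, which upper-bounds the treewidth. For the lower bound, G contains the cycle 2–3–1–0–2, so G is not a forest; only forests have treewidth ≤ 1, hence tw(G) ≥ 2. Therefore the treewidth is 2.

Treewidth 2.
One optimal decomposition is:
Bags: B1 = {1, 2, 3}  B2 = {0, 1, 2}
Tree: B1–B2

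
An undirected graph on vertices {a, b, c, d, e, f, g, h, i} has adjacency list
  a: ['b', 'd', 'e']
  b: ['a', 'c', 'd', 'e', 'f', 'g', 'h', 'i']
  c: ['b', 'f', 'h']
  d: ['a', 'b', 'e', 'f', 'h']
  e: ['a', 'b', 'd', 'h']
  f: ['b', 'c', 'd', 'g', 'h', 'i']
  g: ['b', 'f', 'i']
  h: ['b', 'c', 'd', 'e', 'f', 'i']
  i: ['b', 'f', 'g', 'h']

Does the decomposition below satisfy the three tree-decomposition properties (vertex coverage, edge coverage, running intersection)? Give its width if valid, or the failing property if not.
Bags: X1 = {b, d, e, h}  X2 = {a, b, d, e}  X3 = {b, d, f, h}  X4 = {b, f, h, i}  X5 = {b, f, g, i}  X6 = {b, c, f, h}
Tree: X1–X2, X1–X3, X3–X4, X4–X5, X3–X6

Checking the three conditions: (i) the bags cover all of {a, b, c, d, e, f, g, h, i}; (ii) for each edge, some bag contains both endpoints; (iii) the bags containing any fixed vertex form a subtree. All hold, so the decomposition is valid with width 4 − 1 = 3.

Yes; width 3.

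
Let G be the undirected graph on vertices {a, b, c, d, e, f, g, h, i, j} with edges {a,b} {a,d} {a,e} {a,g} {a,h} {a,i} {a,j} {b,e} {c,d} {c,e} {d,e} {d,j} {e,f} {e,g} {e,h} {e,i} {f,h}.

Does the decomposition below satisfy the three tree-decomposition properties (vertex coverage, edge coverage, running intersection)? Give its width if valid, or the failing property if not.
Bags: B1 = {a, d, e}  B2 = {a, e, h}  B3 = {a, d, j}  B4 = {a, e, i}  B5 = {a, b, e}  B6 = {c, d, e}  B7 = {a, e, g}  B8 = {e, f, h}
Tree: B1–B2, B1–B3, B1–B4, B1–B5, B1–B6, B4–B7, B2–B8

Vertex coverage: the bags together contain {a, b, c, d, e, f, g, h, i, j}, the full vertex set. Edge coverage: each edge of G has both endpoints in at least one bag. Running intersection: for every vertex, the bags containing it form a connected subtree. All three properties hold, so this is a valid tree decomposition of width max|bag| − 1 = 2, and hence tw(G) ≤ 2.

Yes; width 2.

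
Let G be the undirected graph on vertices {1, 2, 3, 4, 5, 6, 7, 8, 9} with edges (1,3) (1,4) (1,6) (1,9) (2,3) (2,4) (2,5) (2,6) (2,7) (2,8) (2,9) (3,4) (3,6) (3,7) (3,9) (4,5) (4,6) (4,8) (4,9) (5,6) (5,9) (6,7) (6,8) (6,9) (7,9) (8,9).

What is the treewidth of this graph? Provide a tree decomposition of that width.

Treewidth 4.
One such decomposition:
Bags: B1 = {2, 3, 4, 6, 9}  B2 = {2, 3, 6, 7, 9}  B3 = {2, 4, 6, 8, 9}  B4 = {2, 4, 5, 6, 9}  B5 = {1, 3, 4, 6, 9}
Tree: B1–B2, B1–B3, B1–B4, B1–B5

The largest bag has 5 vertices, giving width 4; this decomposition certifies tw(G) ≤ 4. On the other hand G contains the 5-clique {1, 3, 4, 6, 9}. A clique must lie in a single bag of any decomposition, so no decomposition can have width below 4. Therefore the treewidth is 4.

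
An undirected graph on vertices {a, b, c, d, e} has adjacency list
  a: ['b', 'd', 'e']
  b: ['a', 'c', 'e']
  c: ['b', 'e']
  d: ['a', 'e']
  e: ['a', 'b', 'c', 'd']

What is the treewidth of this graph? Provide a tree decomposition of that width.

Each bag holds 3 vertices, so the decomposition has width 2, which upper-bounds the treewidth. For the lower bound, the 3 vertices {b, c, e} are pairwise adjacent, and any tree decomposition puts a clique entirely inside one bag — forcing width ≥ 2. Combining the bounds, tw(G) = 2.

Treewidth 2.
One optimal decomposition is:
Bags: B1 = {a, b, e}  B2 = {a, d, e}  B3 = {b, c, e}
Tree: B1–B2, B1–B3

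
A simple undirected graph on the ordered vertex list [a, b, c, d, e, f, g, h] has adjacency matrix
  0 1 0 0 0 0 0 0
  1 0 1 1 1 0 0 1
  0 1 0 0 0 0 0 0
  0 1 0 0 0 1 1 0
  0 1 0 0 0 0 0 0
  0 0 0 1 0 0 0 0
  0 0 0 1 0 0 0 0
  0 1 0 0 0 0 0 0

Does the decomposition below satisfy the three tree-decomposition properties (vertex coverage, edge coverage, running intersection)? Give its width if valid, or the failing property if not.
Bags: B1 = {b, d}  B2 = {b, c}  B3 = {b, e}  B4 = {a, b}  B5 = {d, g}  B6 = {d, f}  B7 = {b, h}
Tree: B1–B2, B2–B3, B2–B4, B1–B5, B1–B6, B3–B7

Every vertex of G appears in some bag (union = {a, b, c, d, e, f, g, h}); every edge is covered by a bag; and for each vertex v the set of bags containing v is connected in the bag tree. The decomposition is therefore valid. The largest bag has 2 vertices, so the width is 1.

Yes; width 1.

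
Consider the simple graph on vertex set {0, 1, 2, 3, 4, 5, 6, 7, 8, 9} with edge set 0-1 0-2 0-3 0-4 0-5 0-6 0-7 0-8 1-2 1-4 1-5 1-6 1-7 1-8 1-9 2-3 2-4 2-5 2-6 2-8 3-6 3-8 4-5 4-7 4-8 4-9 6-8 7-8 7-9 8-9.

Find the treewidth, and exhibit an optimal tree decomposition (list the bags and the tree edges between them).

The largest bag has 5 vertices, giving width 4; this decomposition certifies tw(G) ≤ 4. On the other hand G contains the 5-clique {0, 1, 2, 4, 8}. A clique must lie in a single bag of any decomposition, so no decomposition can have width below 4. Therefore the treewidth is 4.

Treewidth 4.
One optimal decomposition is:
Bags: B1 = {0, 1, 2, 4, 8}  B2 = {0, 1, 4, 7, 8}  B3 = {0, 1, 2, 6, 8}  B4 = {0, 2, 3, 6, 8}  B5 = {1, 4, 7, 8, 9}  B6 = {0, 1, 2, 4, 5}
Tree: B1–B2, B1–B3, B3–B4, B2–B5, B1–B6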